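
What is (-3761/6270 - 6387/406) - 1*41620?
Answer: -26497569464/636405 ≈ -41636.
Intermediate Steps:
(-3761/6270 - 6387/406) - 1*41620 = (-3761*1/6270 - 6387*1/406) - 41620 = (-3761/6270 - 6387/406) - 41620 = -10393364/636405 - 41620 = -26497569464/636405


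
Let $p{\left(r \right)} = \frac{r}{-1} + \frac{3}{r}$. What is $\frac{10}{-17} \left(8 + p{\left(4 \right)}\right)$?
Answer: $- \frac{95}{34} \approx -2.7941$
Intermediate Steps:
$p{\left(r \right)} = - r + \frac{3}{r}$ ($p{\left(r \right)} = r \left(-1\right) + \frac{3}{r} = - r + \frac{3}{r}$)
$\frac{10}{-17} \left(8 + p{\left(4 \right)}\right) = \frac{10}{-17} \left(8 + \left(\left(-1\right) 4 + \frac{3}{4}\right)\right) = 10 \left(- \frac{1}{17}\right) \left(8 + \left(-4 + 3 \cdot \frac{1}{4}\right)\right) = - \frac{10 \left(8 + \left(-4 + \frac{3}{4}\right)\right)}{17} = - \frac{10 \left(8 - \frac{13}{4}\right)}{17} = \left(- \frac{10}{17}\right) \frac{19}{4} = - \frac{95}{34}$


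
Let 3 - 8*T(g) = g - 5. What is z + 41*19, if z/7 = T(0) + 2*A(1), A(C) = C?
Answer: 800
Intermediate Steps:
T(g) = 1 - g/8 (T(g) = 3/8 - (g - 5)/8 = 3/8 - (-5 + g)/8 = 3/8 + (5/8 - g/8) = 1 - g/8)
z = 21 (z = 7*((1 - 1/8*0) + 2*1) = 7*((1 + 0) + 2) = 7*(1 + 2) = 7*3 = 21)
z + 41*19 = 21 + 41*19 = 21 + 779 = 800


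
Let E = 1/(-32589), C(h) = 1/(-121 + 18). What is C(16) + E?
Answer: -32692/3356667 ≈ -0.0097394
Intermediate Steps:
C(h) = -1/103 (C(h) = 1/(-103) = -1/103)
E = -1/32589 ≈ -3.0685e-5
C(16) + E = -1/103 - 1/32589 = -32692/3356667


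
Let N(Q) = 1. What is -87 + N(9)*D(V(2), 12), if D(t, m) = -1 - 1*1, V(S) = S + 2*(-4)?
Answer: -89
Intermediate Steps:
V(S) = -8 + S (V(S) = S - 8 = -8 + S)
D(t, m) = -2 (D(t, m) = -1 - 1 = -2)
-87 + N(9)*D(V(2), 12) = -87 + 1*(-2) = -87 - 2 = -89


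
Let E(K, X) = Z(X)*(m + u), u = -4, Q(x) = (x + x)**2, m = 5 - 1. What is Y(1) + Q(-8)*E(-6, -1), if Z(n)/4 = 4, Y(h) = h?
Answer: 1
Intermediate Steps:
Z(n) = 16 (Z(n) = 4*4 = 16)
m = 4
Q(x) = 4*x**2 (Q(x) = (2*x)**2 = 4*x**2)
E(K, X) = 0 (E(K, X) = 16*(4 - 4) = 16*0 = 0)
Y(1) + Q(-8)*E(-6, -1) = 1 + (4*(-8)**2)*0 = 1 + (4*64)*0 = 1 + 256*0 = 1 + 0 = 1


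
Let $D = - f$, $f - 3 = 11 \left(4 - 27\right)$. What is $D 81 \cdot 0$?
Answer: $0$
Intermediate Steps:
$f = -250$ ($f = 3 + 11 \left(4 - 27\right) = 3 + 11 \left(-23\right) = 3 - 253 = -250$)
$D = 250$ ($D = \left(-1\right) \left(-250\right) = 250$)
$D 81 \cdot 0 = 250 \cdot 81 \cdot 0 = 250 \cdot 0 = 0$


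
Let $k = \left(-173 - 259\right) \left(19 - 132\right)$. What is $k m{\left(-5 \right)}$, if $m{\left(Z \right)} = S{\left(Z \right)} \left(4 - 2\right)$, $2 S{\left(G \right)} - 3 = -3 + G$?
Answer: $-244080$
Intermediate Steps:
$S{\left(G \right)} = \frac{G}{2}$ ($S{\left(G \right)} = \frac{3}{2} + \frac{-3 + G}{2} = \frac{3}{2} + \left(- \frac{3}{2} + \frac{G}{2}\right) = \frac{G}{2}$)
$m{\left(Z \right)} = Z$ ($m{\left(Z \right)} = \frac{Z}{2} \left(4 - 2\right) = \frac{Z}{2} \cdot 2 = Z$)
$k = 48816$ ($k = \left(-432\right) \left(-113\right) = 48816$)
$k m{\left(-5 \right)} = 48816 \left(-5\right) = -244080$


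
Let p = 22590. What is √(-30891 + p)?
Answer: I*√8301 ≈ 91.11*I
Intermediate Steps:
√(-30891 + p) = √(-30891 + 22590) = √(-8301) = I*√8301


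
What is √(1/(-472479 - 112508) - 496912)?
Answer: I*√170048151253043115/584987 ≈ 704.92*I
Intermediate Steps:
√(1/(-472479 - 112508) - 496912) = √(1/(-584987) - 496912) = √(-1/584987 - 496912) = √(-290687060145/584987) = I*√170048151253043115/584987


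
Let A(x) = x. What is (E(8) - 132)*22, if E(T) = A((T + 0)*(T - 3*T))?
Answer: -5720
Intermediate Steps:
E(T) = -2*T² (E(T) = (T + 0)*(T - 3*T) = T*(-2*T) = -2*T²)
(E(8) - 132)*22 = (-2*8² - 132)*22 = (-2*64 - 132)*22 = (-128 - 132)*22 = -260*22 = -5720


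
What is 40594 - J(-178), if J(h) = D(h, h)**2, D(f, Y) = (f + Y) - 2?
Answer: -87570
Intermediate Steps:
D(f, Y) = -2 + Y + f (D(f, Y) = (Y + f) - 2 = -2 + Y + f)
J(h) = (-2 + 2*h)**2 (J(h) = (-2 + h + h)**2 = (-2 + 2*h)**2)
40594 - J(-178) = 40594 - 4*(-1 - 178)**2 = 40594 - 4*(-179)**2 = 40594 - 4*32041 = 40594 - 1*128164 = 40594 - 128164 = -87570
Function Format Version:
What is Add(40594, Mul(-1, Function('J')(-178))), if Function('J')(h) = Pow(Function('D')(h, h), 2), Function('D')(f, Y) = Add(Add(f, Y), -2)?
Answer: -87570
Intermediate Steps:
Function('D')(f, Y) = Add(-2, Y, f) (Function('D')(f, Y) = Add(Add(Y, f), -2) = Add(-2, Y, f))
Function('J')(h) = Pow(Add(-2, Mul(2, h)), 2) (Function('J')(h) = Pow(Add(-2, h, h), 2) = Pow(Add(-2, Mul(2, h)), 2))
Add(40594, Mul(-1, Function('J')(-178))) = Add(40594, Mul(-1, Mul(4, Pow(Add(-1, -178), 2)))) = Add(40594, Mul(-1, Mul(4, Pow(-179, 2)))) = Add(40594, Mul(-1, Mul(4, 32041))) = Add(40594, Mul(-1, 128164)) = Add(40594, -128164) = -87570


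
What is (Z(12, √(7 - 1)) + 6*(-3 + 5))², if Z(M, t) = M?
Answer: 576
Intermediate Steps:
(Z(12, √(7 - 1)) + 6*(-3 + 5))² = (12 + 6*(-3 + 5))² = (12 + 6*2)² = (12 + 12)² = 24² = 576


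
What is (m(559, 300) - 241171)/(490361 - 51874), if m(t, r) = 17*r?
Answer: -236071/438487 ≈ -0.53838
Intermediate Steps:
(m(559, 300) - 241171)/(490361 - 51874) = (17*300 - 241171)/(490361 - 51874) = (5100 - 241171)/438487 = -236071*1/438487 = -236071/438487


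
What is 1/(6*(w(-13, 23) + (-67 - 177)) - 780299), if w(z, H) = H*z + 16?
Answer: -1/783461 ≈ -1.2764e-6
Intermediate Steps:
w(z, H) = 16 + H*z
1/(6*(w(-13, 23) + (-67 - 177)) - 780299) = 1/(6*((16 + 23*(-13)) + (-67 - 177)) - 780299) = 1/(6*((16 - 299) - 244) - 780299) = 1/(6*(-283 - 244) - 780299) = 1/(6*(-527) - 780299) = 1/(-3162 - 780299) = 1/(-783461) = -1/783461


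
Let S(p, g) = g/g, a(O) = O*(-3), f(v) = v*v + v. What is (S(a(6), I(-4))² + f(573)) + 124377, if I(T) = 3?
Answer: 453280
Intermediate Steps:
f(v) = v + v² (f(v) = v² + v = v + v²)
a(O) = -3*O
S(p, g) = 1
(S(a(6), I(-4))² + f(573)) + 124377 = (1² + 573*(1 + 573)) + 124377 = (1 + 573*574) + 124377 = (1 + 328902) + 124377 = 328903 + 124377 = 453280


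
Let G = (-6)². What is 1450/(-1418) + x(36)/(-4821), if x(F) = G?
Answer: -1173583/1139363 ≈ -1.0300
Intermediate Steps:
G = 36
x(F) = 36
1450/(-1418) + x(36)/(-4821) = 1450/(-1418) + 36/(-4821) = 1450*(-1/1418) + 36*(-1/4821) = -725/709 - 12/1607 = -1173583/1139363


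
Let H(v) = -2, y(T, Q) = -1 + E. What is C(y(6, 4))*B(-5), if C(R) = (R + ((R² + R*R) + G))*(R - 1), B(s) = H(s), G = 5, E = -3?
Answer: 330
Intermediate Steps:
y(T, Q) = -4 (y(T, Q) = -1 - 3 = -4)
B(s) = -2
C(R) = (-1 + R)*(5 + R + 2*R²) (C(R) = (R + ((R² + R*R) + 5))*(R - 1) = (R + ((R² + R²) + 5))*(-1 + R) = (R + (2*R² + 5))*(-1 + R) = (R + (5 + 2*R²))*(-1 + R) = (5 + R + 2*R²)*(-1 + R) = (-1 + R)*(5 + R + 2*R²))
C(y(6, 4))*B(-5) = (-5 - 1*(-4)² + 2*(-4)³ + 4*(-4))*(-2) = (-5 - 1*16 + 2*(-64) - 16)*(-2) = (-5 - 16 - 128 - 16)*(-2) = -165*(-2) = 330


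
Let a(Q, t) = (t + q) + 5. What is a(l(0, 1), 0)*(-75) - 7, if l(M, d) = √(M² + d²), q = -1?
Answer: -307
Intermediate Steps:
a(Q, t) = 4 + t (a(Q, t) = (t - 1) + 5 = (-1 + t) + 5 = 4 + t)
a(l(0, 1), 0)*(-75) - 7 = (4 + 0)*(-75) - 7 = 4*(-75) - 7 = -300 - 7 = -307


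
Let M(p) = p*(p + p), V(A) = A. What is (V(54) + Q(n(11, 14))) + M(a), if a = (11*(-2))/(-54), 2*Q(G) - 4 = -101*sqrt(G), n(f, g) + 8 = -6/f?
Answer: 41066/729 - 101*I*sqrt(1034)/22 ≈ 56.332 - 147.62*I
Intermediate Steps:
n(f, g) = -8 - 6/f
Q(G) = 2 - 101*sqrt(G)/2 (Q(G) = 2 + (-101*sqrt(G))/2 = 2 - 101*sqrt(G)/2)
a = 11/27 (a = -22*(-1/54) = 11/27 ≈ 0.40741)
M(p) = 2*p**2 (M(p) = p*(2*p) = 2*p**2)
(V(54) + Q(n(11, 14))) + M(a) = (54 + (2 - 101*sqrt(-8 - 6/11)/2)) + 2*(11/27)**2 = (54 + (2 - 101*sqrt(-8 - 6*1/11)/2)) + 2*(121/729) = (54 + (2 - 101*sqrt(-8 - 6/11)/2)) + 242/729 = (54 + (2 - 101*I*sqrt(1034)/22)) + 242/729 = (56 - 101*I*sqrt(1034)/22) + 242/729 = 41066/729 - 101*I*sqrt(1034)/22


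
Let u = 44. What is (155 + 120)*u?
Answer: 12100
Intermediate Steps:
(155 + 120)*u = (155 + 120)*44 = 275*44 = 12100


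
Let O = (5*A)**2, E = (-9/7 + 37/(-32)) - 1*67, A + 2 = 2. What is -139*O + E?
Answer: -15555/224 ≈ -69.442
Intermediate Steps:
A = 0 (A = -2 + 2 = 0)
E = -15555/224 (E = (-9*1/7 + 37*(-1/32)) - 67 = (-9/7 - 37/32) - 67 = -547/224 - 67 = -15555/224 ≈ -69.442)
O = 0 (O = (5*0)**2 = 0**2 = 0)
-139*O + E = -139*0 - 15555/224 = 0 - 15555/224 = -15555/224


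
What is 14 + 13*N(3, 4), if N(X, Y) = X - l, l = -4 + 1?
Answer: 92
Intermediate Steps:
l = -3
N(X, Y) = 3 + X (N(X, Y) = X - 1*(-3) = X + 3 = 3 + X)
14 + 13*N(3, 4) = 14 + 13*(3 + 3) = 14 + 13*6 = 14 + 78 = 92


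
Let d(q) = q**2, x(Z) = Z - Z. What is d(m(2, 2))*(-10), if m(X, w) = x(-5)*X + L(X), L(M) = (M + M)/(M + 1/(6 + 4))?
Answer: -16000/441 ≈ -36.281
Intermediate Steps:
x(Z) = 0
L(M) = 2*M/(1/10 + M) (L(M) = (2*M)/(M + 1/10) = (2*M)/(1/10 + M) = 2*M/(1/10 + M))
m(X, w) = 20*X/(1 + 10*X) (m(X, w) = 0*X + 20*X/(1 + 10*X) = 0 + 20*X/(1 + 10*X) = 20*X/(1 + 10*X))
d(m(2, 2))*(-10) = (20*2/(1 + 10*2))**2*(-10) = (20*2/(1 + 20))**2*(-10) = (20*2/21)**2*(-10) = (20*2*(1/21))**2*(-10) = (40/21)**2*(-10) = (1600/441)*(-10) = -16000/441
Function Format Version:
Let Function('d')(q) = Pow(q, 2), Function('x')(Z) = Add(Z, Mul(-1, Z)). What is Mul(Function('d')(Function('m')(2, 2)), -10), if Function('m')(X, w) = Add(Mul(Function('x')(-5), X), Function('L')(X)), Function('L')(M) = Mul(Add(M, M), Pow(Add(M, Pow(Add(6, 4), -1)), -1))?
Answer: Rational(-16000, 441) ≈ -36.281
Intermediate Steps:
Function('x')(Z) = 0
Function('L')(M) = Mul(2, M, Pow(Add(Rational(1, 10), M), -1)) (Function('L')(M) = Mul(Mul(2, M), Pow(Add(M, Pow(10, -1)), -1)) = Mul(Mul(2, M), Pow(Add(M, Rational(1, 10)), -1)) = Mul(Mul(2, M), Pow(Add(Rational(1, 10), M), -1)) = Mul(2, M, Pow(Add(Rational(1, 10), M), -1)))
Function('m')(X, w) = Mul(20, X, Pow(Add(1, Mul(10, X)), -1)) (Function('m')(X, w) = Add(Mul(0, X), Mul(20, X, Pow(Add(1, Mul(10, X)), -1))) = Add(0, Mul(20, X, Pow(Add(1, Mul(10, X)), -1))) = Mul(20, X, Pow(Add(1, Mul(10, X)), -1)))
Mul(Function('d')(Function('m')(2, 2)), -10) = Mul(Pow(Mul(20, 2, Pow(Add(1, Mul(10, 2)), -1)), 2), -10) = Mul(Pow(Mul(20, 2, Pow(Add(1, 20), -1)), 2), -10) = Mul(Pow(Mul(20, 2, Pow(21, -1)), 2), -10) = Mul(Pow(Mul(20, 2, Rational(1, 21)), 2), -10) = Mul(Pow(Rational(40, 21), 2), -10) = Mul(Rational(1600, 441), -10) = Rational(-16000, 441)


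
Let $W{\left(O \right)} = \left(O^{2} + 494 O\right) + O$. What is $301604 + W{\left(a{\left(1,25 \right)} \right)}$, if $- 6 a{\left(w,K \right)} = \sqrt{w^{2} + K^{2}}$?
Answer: $\frac{5429185}{18} - \frac{165 \sqrt{626}}{2} \approx 2.9956 \cdot 10^{5}$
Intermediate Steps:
$a{\left(w,K \right)} = - \frac{\sqrt{K^{2} + w^{2}}}{6}$ ($a{\left(w,K \right)} = - \frac{\sqrt{w^{2} + K^{2}}}{6} = - \frac{\sqrt{K^{2} + w^{2}}}{6}$)
$W{\left(O \right)} = O^{2} + 495 O$
$301604 + W{\left(a{\left(1,25 \right)} \right)} = 301604 + - \frac{\sqrt{25^{2} + 1^{2}}}{6} \left(495 - \frac{\sqrt{25^{2} + 1^{2}}}{6}\right) = 301604 + - \frac{\sqrt{625 + 1}}{6} \left(495 - \frac{\sqrt{625 + 1}}{6}\right) = 301604 + - \frac{\sqrt{626}}{6} \left(495 - \frac{\sqrt{626}}{6}\right) = 301604 - \frac{\sqrt{626} \left(495 - \frac{\sqrt{626}}{6}\right)}{6}$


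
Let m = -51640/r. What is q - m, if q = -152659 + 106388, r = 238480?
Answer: -275866411/5962 ≈ -46271.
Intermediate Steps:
m = -1291/5962 (m = -51640/238480 = -51640*1/238480 = -1291/5962 ≈ -0.21654)
q = -46271
q - m = -46271 - 1*(-1291/5962) = -46271 + 1291/5962 = -275866411/5962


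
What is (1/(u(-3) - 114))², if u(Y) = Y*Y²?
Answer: 1/19881 ≈ 5.0299e-5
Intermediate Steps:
u(Y) = Y³
(1/(u(-3) - 114))² = (1/((-3)³ - 114))² = (1/(-27 - 114))² = (1/(-141))² = (-1/141)² = 1/19881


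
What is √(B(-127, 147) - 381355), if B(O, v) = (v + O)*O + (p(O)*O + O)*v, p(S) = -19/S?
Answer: I*√405357 ≈ 636.68*I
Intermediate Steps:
B(O, v) = O*(O + v) + v*(-19 + O) (B(O, v) = (v + O)*O + ((-19/O)*O + O)*v = (O + v)*O + (-19 + O)*v = O*(O + v) + v*(-19 + O))
√(B(-127, 147) - 381355) = √((-19*147 - 127*(-127 + 2*147)) - 381355) = √((-2793 - 127*(-127 + 294)) - 381355) = √((-2793 - 127*167) - 381355) = √((-2793 - 21209) - 381355) = √(-24002 - 381355) = √(-405357) = I*√405357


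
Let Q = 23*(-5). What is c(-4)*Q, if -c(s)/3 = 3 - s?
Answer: 2415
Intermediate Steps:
c(s) = -9 + 3*s (c(s) = -3*(3 - s) = -9 + 3*s)
Q = -115
c(-4)*Q = (-9 + 3*(-4))*(-115) = (-9 - 12)*(-115) = -21*(-115) = 2415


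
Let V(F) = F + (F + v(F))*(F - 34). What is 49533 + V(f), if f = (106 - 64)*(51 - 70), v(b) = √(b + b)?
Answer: 712671 - 1664*I*√399 ≈ 7.1267e+5 - 33238.0*I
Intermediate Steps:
v(b) = √2*√b (v(b) = √(2*b) = √2*√b)
f = -798 (f = 42*(-19) = -798)
V(F) = F + (-34 + F)*(F + √2*√F) (V(F) = F + (F + √2*√F)*(F - 34) = F + (F + √2*√F)*(-34 + F) = F + (-34 + F)*(F + √2*√F))
49533 + V(f) = 49533 + ((-798)² - 33*(-798) + √2*(-798)^(3/2) - 34*√2*√(-798)) = 49533 + (636804 + 26334 + √2*(-798*I*√798) - 34*√2*I*√798) = 49533 + (636804 + 26334 - 1596*I*√399 - 68*I*√399) = 49533 + (663138 - 1664*I*√399) = 712671 - 1664*I*√399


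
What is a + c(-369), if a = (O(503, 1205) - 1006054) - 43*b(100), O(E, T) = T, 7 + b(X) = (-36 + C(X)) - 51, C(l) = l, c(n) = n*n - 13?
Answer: -868959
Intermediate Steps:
c(n) = -13 + n² (c(n) = n² - 13 = -13 + n²)
b(X) = -94 + X (b(X) = -7 + ((-36 + X) - 51) = -7 + (-87 + X) = -94 + X)
a = -1005107 (a = (1205 - 1006054) - 43*(-94 + 100) = -1004849 - 43*6 = -1004849 - 258 = -1005107)
a + c(-369) = -1005107 + (-13 + (-369)²) = -1005107 + (-13 + 136161) = -1005107 + 136148 = -868959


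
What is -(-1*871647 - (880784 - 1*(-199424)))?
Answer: 1951855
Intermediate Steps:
-(-1*871647 - (880784 - 1*(-199424))) = -(-871647 - (880784 + 199424)) = -(-871647 - 1*1080208) = -(-871647 - 1080208) = -1*(-1951855) = 1951855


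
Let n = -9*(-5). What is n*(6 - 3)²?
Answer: 405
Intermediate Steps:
n = 45
n*(6 - 3)² = 45*(6 - 3)² = 45*3² = 45*9 = 405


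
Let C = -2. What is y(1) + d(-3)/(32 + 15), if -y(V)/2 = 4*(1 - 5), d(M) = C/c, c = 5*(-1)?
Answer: 7522/235 ≈ 32.008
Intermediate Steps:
c = -5
d(M) = 2/5 (d(M) = -2/(-5) = -2*(-1/5) = 2/5)
y(V) = 32 (y(V) = -8*(1 - 5) = -8*(-4) = -2*(-16) = 32)
y(1) + d(-3)/(32 + 15) = 32 + (2/5)/(32 + 15) = 32 + (2/5)/47 = 32 + (1/47)*(2/5) = 32 + 2/235 = 7522/235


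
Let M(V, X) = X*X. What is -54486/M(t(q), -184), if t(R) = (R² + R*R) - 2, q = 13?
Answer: -27243/16928 ≈ -1.6093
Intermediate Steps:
t(R) = -2 + 2*R² (t(R) = (R² + R²) - 2 = 2*R² - 2 = -2 + 2*R²)
M(V, X) = X²
-54486/M(t(q), -184) = -54486/((-184)²) = -54486/33856 = -54486*1/33856 = -27243/16928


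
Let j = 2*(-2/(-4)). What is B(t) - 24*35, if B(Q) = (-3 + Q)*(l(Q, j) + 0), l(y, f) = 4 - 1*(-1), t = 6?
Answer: -825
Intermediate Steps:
j = 1 (j = 2*(-2*(-¼)) = 2*(½) = 1)
l(y, f) = 5 (l(y, f) = 4 + 1 = 5)
B(Q) = -15 + 5*Q (B(Q) = (-3 + Q)*(5 + 0) = (-3 + Q)*5 = -15 + 5*Q)
B(t) - 24*35 = (-15 + 5*6) - 24*35 = (-15 + 30) - 840 = 15 - 840 = -825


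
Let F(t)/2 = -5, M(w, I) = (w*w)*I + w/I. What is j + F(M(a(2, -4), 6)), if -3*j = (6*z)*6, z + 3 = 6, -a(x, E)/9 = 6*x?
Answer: -46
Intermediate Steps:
a(x, E) = -54*x
z = 3 (z = -3 + 6 = 3)
M(w, I) = I*w**2 + w/I (M(w, I) = w**2*I + w/I = I*w**2 + w/I)
j = -36 (j = -6*3*6/3 = -6*6 = -1/3*108 = -36)
F(t) = -10 (F(t) = 2*(-5) = -10)
j + F(M(a(2, -4), 6)) = -36 - 10 = -46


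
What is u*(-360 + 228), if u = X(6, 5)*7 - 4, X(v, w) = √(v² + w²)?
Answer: 528 - 924*√61 ≈ -6688.7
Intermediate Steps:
u = -4 + 7*√61 (u = √(6² + 5²)*7 - 4 = √(36 + 25)*7 - 4 = √61*7 - 4 = 7*√61 - 4 = -4 + 7*√61 ≈ 50.672)
u*(-360 + 228) = (-4 + 7*√61)*(-360 + 228) = (-4 + 7*√61)*(-132) = 528 - 924*√61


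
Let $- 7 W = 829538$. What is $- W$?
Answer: $\frac{829538}{7} \approx 1.1851 \cdot 10^{5}$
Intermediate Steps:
$W = - \frac{829538}{7}$ ($W = \left(- \frac{1}{7}\right) 829538 = - \frac{829538}{7} \approx -1.1851 \cdot 10^{5}$)
$- W = \left(-1\right) \left(- \frac{829538}{7}\right) = \frac{829538}{7}$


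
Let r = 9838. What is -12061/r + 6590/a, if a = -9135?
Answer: -35001931/17974026 ≈ -1.9474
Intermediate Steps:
-12061/r + 6590/a = -12061/9838 + 6590/(-9135) = -12061*1/9838 + 6590*(-1/9135) = -12061/9838 - 1318/1827 = -35001931/17974026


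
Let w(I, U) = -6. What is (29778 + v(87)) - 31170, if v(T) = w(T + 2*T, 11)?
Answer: -1398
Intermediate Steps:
v(T) = -6
(29778 + v(87)) - 31170 = (29778 - 6) - 31170 = 29772 - 31170 = -1398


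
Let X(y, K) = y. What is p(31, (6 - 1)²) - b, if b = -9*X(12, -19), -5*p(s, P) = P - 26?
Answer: 541/5 ≈ 108.20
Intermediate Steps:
p(s, P) = 26/5 - P/5 (p(s, P) = -(P - 26)/5 = -(-26 + P)/5 = 26/5 - P/5)
b = -108 (b = -9*12 = -108)
p(31, (6 - 1)²) - b = (26/5 - (6 - 1)²/5) - 1*(-108) = (26/5 - ⅕*5²) + 108 = (26/5 - ⅕*25) + 108 = (26/5 - 5) + 108 = ⅕ + 108 = 541/5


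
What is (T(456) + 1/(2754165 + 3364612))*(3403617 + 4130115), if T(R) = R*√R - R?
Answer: -21020335087574652/6118777 + 6870763584*√114 ≈ 6.9924e+10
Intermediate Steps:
T(R) = R^(3/2) - R
(T(456) + 1/(2754165 + 3364612))*(3403617 + 4130115) = ((456^(3/2) - 1*456) + 1/(2754165 + 3364612))*(3403617 + 4130115) = ((912*√114 - 456) + 1/6118777)*7533732 = ((-456 + 912*√114) + 1/6118777)*7533732 = (-2790162311/6118777 + 912*√114)*7533732 = -21020335087574652/6118777 + 6870763584*√114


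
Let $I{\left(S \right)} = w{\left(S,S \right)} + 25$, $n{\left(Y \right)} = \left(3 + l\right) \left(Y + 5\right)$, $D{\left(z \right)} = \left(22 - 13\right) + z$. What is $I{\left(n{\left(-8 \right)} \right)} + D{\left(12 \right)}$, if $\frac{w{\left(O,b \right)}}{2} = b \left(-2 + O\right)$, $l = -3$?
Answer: $46$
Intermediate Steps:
$D{\left(z \right)} = 9 + z$
$w{\left(O,b \right)} = 2 b \left(-2 + O\right)$
$n{\left(Y \right)} = 0$ ($n{\left(Y \right)} = \left(3 - 3\right) \left(Y + 5\right) = 0 \left(5 + Y\right) = 0$)
$I{\left(S \right)} = 25 + 2 S \left(-2 + S\right)$ ($I{\left(S \right)} = 2 S \left(-2 + S\right) + 25 = 25 + 2 S \left(-2 + S\right)$)
$I{\left(n{\left(-8 \right)} \right)} + D{\left(12 \right)} = \left(25 + 2 \cdot 0 \left(-2 + 0\right)\right) + \left(9 + 12\right) = \left(25 + 2 \cdot 0 \left(-2\right)\right) + 21 = \left(25 + 0\right) + 21 = 25 + 21 = 46$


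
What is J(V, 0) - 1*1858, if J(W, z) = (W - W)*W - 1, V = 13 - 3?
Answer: -1859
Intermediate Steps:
V = 10
J(W, z) = -1 (J(W, z) = 0*W - 1 = 0 - 1 = -1)
J(V, 0) - 1*1858 = -1 - 1*1858 = -1 - 1858 = -1859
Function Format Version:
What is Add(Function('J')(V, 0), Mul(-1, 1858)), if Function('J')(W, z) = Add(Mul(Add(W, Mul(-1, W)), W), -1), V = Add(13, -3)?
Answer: -1859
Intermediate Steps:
V = 10
Function('J')(W, z) = -1 (Function('J')(W, z) = Add(Mul(0, W), -1) = Add(0, -1) = -1)
Add(Function('J')(V, 0), Mul(-1, 1858)) = Add(-1, Mul(-1, 1858)) = Add(-1, -1858) = -1859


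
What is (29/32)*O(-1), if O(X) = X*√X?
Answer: -29*I/32 ≈ -0.90625*I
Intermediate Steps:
O(X) = X^(3/2)
(29/32)*O(-1) = (29/32)*(-1)^(3/2) = (29*(1/32))*(-I) = 29*(-I)/32 = -29*I/32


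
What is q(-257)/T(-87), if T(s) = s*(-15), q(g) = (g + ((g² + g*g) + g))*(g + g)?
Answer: -67634176/1305 ≈ -51827.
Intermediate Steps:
q(g) = 2*g*(2*g + 2*g²) (q(g) = (g + ((g² + g²) + g))*(2*g) = (g + (2*g² + g))*(2*g) = (g + (g + 2*g²))*(2*g) = (2*g + 2*g²)*(2*g) = 2*g*(2*g + 2*g²))
T(s) = -15*s
q(-257)/T(-87) = (4*(-257)²*(1 - 257))/((-15*(-87))) = (4*66049*(-256))/1305 = -67634176*1/1305 = -67634176/1305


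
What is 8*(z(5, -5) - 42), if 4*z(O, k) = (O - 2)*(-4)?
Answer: -360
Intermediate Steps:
z(O, k) = 2 - O (z(O, k) = ((O - 2)*(-4))/4 = ((-2 + O)*(-4))/4 = (8 - 4*O)/4 = 2 - O)
8*(z(5, -5) - 42) = 8*((2 - 1*5) - 42) = 8*((2 - 5) - 42) = 8*(-3 - 42) = 8*(-45) = -360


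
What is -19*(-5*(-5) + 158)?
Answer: -3477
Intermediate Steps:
-19*(-5*(-5) + 158) = -19*(25 + 158) = -19*183 = -3477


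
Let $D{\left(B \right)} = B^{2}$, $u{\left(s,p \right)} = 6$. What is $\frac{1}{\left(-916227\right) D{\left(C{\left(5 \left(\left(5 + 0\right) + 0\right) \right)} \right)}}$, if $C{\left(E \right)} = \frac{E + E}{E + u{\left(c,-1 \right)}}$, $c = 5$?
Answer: $- \frac{961}{2290567500} \approx -4.1955 \cdot 10^{-7}$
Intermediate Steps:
$C{\left(E \right)} = \frac{2 E}{6 + E}$ ($C{\left(E \right)} = \frac{E + E}{E + 6} = \frac{2 E}{6 + E}$)
$\frac{1}{\left(-916227\right) D{\left(C{\left(5 \left(\left(5 + 0\right) + 0\right) \right)} \right)}} = \frac{1}{\left(-916227\right) \left(\frac{2 \cdot 5 \left(\left(5 + 0\right) + 0\right)}{6 + 5 \left(\left(5 + 0\right) + 0\right)}\right)^{2}} = - \frac{1}{916227 \left(\frac{2 \cdot 5 \left(5 + 0\right)}{6 + 5 \left(5 + 0\right)}\right)^{2}} = - \frac{1}{916227 \left(\frac{2 \cdot 5 \cdot 5}{6 + 5 \cdot 5}\right)^{2}} = - \frac{1}{916227 \left(2 \cdot 25 \frac{1}{6 + 25}\right)^{2}} = - \frac{1}{916227 \left(2 \cdot 25 \cdot \frac{1}{31}\right)^{2}} = - \frac{1}{916227 \left(\frac{50}{31}\right)^{2}} = - \frac{1}{916227 \cdot \frac{2500}{961}} = \left(- \frac{1}{916227}\right) \frac{961}{2500} = - \frac{961}{2290567500}$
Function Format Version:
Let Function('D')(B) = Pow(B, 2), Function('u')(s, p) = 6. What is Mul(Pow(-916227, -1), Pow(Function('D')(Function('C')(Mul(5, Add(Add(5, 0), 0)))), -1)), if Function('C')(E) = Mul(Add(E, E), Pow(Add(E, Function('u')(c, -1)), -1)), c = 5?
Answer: Rational(-961, 2290567500) ≈ -4.1955e-7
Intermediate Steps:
Function('C')(E) = Mul(2, E, Pow(Add(6, E), -1)) (Function('C')(E) = Mul(Add(E, E), Pow(Add(E, 6), -1)) = Mul(Mul(2, E), Pow(Add(6, E), -1)) = Mul(2, E, Pow(Add(6, E), -1)))
Mul(Pow(-916227, -1), Pow(Function('D')(Function('C')(Mul(5, Add(Add(5, 0), 0)))), -1)) = Mul(Pow(-916227, -1), Pow(Pow(Mul(2, Mul(5, Add(Add(5, 0), 0)), Pow(Add(6, Mul(5, Add(Add(5, 0), 0))), -1)), 2), -1)) = Mul(Rational(-1, 916227), Pow(Pow(Mul(2, Mul(5, Add(5, 0)), Pow(Add(6, Mul(5, Add(5, 0))), -1)), 2), -1)) = Mul(Rational(-1, 916227), Pow(Pow(Mul(2, Mul(5, 5), Pow(Add(6, Mul(5, 5)), -1)), 2), -1)) = Mul(Rational(-1, 916227), Pow(Pow(Mul(2, 25, Pow(Add(6, 25), -1)), 2), -1)) = Mul(Rational(-1, 916227), Pow(Pow(Mul(2, 25, Pow(31, -1)), 2), -1)) = Mul(Rational(-1, 916227), Pow(Pow(Mul(2, 25, Rational(1, 31)), 2), -1)) = Mul(Rational(-1, 916227), Pow(Pow(Rational(50, 31), 2), -1)) = Mul(Rational(-1, 916227), Pow(Rational(2500, 961), -1)) = Mul(Rational(-1, 916227), Rational(961, 2500)) = Rational(-961, 2290567500)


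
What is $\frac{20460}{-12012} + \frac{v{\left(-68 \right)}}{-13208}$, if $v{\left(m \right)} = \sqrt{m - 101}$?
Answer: $- \frac{155}{91} - \frac{i}{1016} \approx -1.7033 - 0.00098425 i$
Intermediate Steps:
$v{\left(m \right)} = \sqrt{-101 + m}$ ($v{\left(m \right)} = \sqrt{m - 101} = \sqrt{-101 + m}$)
$\frac{20460}{-12012} + \frac{v{\left(-68 \right)}}{-13208} = \frac{20460}{-12012} + \frac{\sqrt{-101 - 68}}{-13208} = 20460 \left(- \frac{1}{12012}\right) + \sqrt{-169} \left(- \frac{1}{13208}\right) = - \frac{155}{91} + 13 i \left(- \frac{1}{13208}\right) = - \frac{155}{91} - \frac{i}{1016}$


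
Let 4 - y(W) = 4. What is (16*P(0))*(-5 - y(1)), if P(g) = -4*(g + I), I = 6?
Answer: 1920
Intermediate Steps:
y(W) = 0 (y(W) = 4 - 1*4 = 4 - 4 = 0)
P(g) = -24 - 4*g (P(g) = -4*(g + 6) = -4*(6 + g) = -24 - 4*g)
(16*P(0))*(-5 - y(1)) = (16*(-24 - 4*0))*(-5 - 1*0) = (16*(-24 + 0))*(-5 + 0) = (16*(-24))*(-5) = -384*(-5) = 1920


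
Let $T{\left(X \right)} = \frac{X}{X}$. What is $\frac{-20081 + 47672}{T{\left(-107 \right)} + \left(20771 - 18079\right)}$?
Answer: $\frac{27591}{2693} \approx 10.245$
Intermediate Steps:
$T{\left(X \right)} = 1$
$\frac{-20081 + 47672}{T{\left(-107 \right)} + \left(20771 - 18079\right)} = \frac{-20081 + 47672}{1 + \left(20771 - 18079\right)} = \frac{27591}{1 + \left(20771 - 18079\right)} = \frac{27591}{1 + 2692} = \frac{27591}{2693}$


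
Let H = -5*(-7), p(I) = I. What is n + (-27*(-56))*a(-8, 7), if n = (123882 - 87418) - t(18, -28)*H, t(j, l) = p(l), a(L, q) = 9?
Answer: 51052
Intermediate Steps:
t(j, l) = l
H = 35
n = 37444 (n = (123882 - 87418) - (-28)*35 = 36464 - 1*(-980) = 36464 + 980 = 37444)
n + (-27*(-56))*a(-8, 7) = 37444 - 27*(-56)*9 = 37444 + 1512*9 = 37444 + 13608 = 51052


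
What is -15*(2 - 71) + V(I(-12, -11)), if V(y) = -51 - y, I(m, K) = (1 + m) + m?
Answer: 1007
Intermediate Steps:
I(m, K) = 1 + 2*m
-15*(2 - 71) + V(I(-12, -11)) = -15*(2 - 71) + (-51 - (1 + 2*(-12))) = -15*(-69) + (-51 - (1 - 24)) = 1035 + (-51 - 1*(-23)) = 1035 + (-51 + 23) = 1035 - 28 = 1007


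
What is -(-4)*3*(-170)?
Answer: -2040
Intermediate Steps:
-(-4)*3*(-170) = -1*(-12)*(-170) = 12*(-170) = -2040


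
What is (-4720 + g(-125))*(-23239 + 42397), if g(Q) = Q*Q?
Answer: 208917990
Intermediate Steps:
g(Q) = Q**2
(-4720 + g(-125))*(-23239 + 42397) = (-4720 + (-125)**2)*(-23239 + 42397) = (-4720 + 15625)*19158 = 10905*19158 = 208917990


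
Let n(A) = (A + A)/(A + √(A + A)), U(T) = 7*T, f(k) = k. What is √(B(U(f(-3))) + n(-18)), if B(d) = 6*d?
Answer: √(-3105 + 15*I)/5 ≈ 0.026919 + 11.145*I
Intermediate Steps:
n(A) = 2*A/(A + √2*√A) (n(A) = (2*A)/(A + √(2*A)) = (2*A)/(A + √2*√A) = 2*A/(A + √2*√A))
√(B(U(f(-3))) + n(-18)) = √(6*(7*(-3)) + 2*(-18)/(-18 + √2*√(-18))) = √(6*(-21) + 2*(-18)/(-18 + √2*(3*I*√2))) = √(-126 + 2*(-18)/(-18 + 6*I)) = √(-126 + 2*(-18)*((-18 - 6*I)/360)) = √(-126 + (9/5 + 3*I/5)) = √(-621/5 + 3*I/5)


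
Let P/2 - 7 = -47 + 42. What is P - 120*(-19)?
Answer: 2284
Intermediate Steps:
P = 4 (P = 14 + 2*(-47 + 42) = 14 + 2*(-5) = 14 - 10 = 4)
P - 120*(-19) = 4 - 120*(-19) = 4 + 2280 = 2284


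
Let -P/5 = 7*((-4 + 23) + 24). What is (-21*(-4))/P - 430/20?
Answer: -9269/430 ≈ -21.556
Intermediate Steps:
P = -1505 (P = -35*((-4 + 23) + 24) = -35*(19 + 24) = -35*43 = -5*301 = -1505)
(-21*(-4))/P - 430/20 = -21*(-4)/(-1505) - 430/20 = 84*(-1/1505) - 430*1/20 = -12/215 - 43/2 = -9269/430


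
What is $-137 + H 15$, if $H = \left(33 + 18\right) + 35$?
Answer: $1153$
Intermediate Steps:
$H = 86$ ($H = 51 + 35 = 86$)
$-137 + H 15 = -137 + 86 \cdot 15 = -137 + 1290 = 1153$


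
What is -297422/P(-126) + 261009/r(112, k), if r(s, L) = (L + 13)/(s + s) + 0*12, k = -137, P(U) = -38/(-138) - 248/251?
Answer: -20728908714/382633 ≈ -54174.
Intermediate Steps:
P(U) = -12343/17319 (P(U) = -38*(-1/138) - 248*1/251 = 19/69 - 248/251 = -12343/17319)
r(s, L) = (13 + L)/(2*s) (r(s, L) = (13 + L)/((2*s)) + 0 = (13 + L)*(1/(2*s)) + 0 = (13 + L)/(2*s) + 0 = (13 + L)/(2*s))
-297422/P(-126) + 261009/r(112, k) = -297422/(-12343/17319) + 261009/(((½)*(13 - 137)/112)) = -297422*(-17319/12343) + 261009/(((½)*(1/112)*(-124))) = 5151051618/12343 + 261009/(-31/56) = 5151051618/12343 + 261009*(-56/31) = 5151051618/12343 - 14616504/31 = -20728908714/382633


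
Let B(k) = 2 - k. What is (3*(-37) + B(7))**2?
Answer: 13456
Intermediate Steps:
(3*(-37) + B(7))**2 = (3*(-37) + (2 - 1*7))**2 = (-111 + (2 - 7))**2 = (-111 - 5)**2 = (-116)**2 = 13456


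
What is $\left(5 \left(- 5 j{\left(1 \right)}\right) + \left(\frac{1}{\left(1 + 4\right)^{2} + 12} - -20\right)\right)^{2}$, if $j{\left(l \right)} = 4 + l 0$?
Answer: $\frac{8755681}{1369} \approx 6395.7$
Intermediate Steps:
$j{\left(l \right)} = 4$ ($j{\left(l \right)} = 4 + 0 = 4$)
$\left(5 \left(- 5 j{\left(1 \right)}\right) + \left(\frac{1}{\left(1 + 4\right)^{2} + 12} - -20\right)\right)^{2} = \left(5 \left(\left(-5\right) 4\right) + \left(\frac{1}{\left(1 + 4\right)^{2} + 12} - -20\right)\right)^{2} = \left(5 \left(-20\right) + \left(\frac{1}{5^{2} + 12} + 20\right)\right)^{2} = \left(-100 + \left(\frac{1}{25 + 12} + 20\right)\right)^{2} = \left(-100 + \left(\frac{1}{37} + 20\right)\right)^{2} = \left(-100 + \frac{741}{37}\right)^{2} = \left(- \frac{2959}{37}\right)^{2} = \frac{8755681}{1369}$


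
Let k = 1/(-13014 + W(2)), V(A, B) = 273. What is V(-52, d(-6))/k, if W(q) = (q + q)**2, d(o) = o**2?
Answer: -3548454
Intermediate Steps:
W(q) = 4*q**2 (W(q) = (2*q)**2 = 4*q**2)
k = -1/12998 (k = 1/(-13014 + 4*2**2) = 1/(-13014 + 4*4) = 1/(-13014 + 16) = 1/(-12998) = -1/12998 ≈ -7.6935e-5)
V(-52, d(-6))/k = 273/(-1/12998) = 273*(-12998) = -3548454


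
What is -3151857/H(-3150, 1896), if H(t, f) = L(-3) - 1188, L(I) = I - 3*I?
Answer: 1050619/394 ≈ 2666.5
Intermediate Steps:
L(I) = -2*I
H(t, f) = -1182 (H(t, f) = -2*(-3) - 1188 = 6 - 1188 = -1182)
-3151857/H(-3150, 1896) = -3151857/(-1182) = -3151857*(-1/1182) = 1050619/394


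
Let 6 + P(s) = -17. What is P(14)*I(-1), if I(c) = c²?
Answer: -23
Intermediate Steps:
P(s) = -23 (P(s) = -6 - 17 = -23)
P(14)*I(-1) = -23*(-1)² = -23*1 = -23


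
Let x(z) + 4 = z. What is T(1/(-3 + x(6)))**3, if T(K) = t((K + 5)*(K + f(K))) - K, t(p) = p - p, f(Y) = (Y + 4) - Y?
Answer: 1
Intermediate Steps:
x(z) = -4 + z
f(Y) = 4 (f(Y) = (4 + Y) - Y = 4)
t(p) = 0
T(K) = -K (T(K) = 0 - K = -K)
T(1/(-3 + x(6)))**3 = (-1/(-3 + (-4 + 6)))**3 = (-1/(-3 + 2))**3 = (-1/(-1))**3 = (-1*(-1))**3 = 1**3 = 1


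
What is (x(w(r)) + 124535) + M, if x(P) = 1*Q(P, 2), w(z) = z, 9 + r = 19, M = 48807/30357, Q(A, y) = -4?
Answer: 420048486/3373 ≈ 1.2453e+5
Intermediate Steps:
M = 5423/3373 (M = 48807*(1/30357) = 5423/3373 ≈ 1.6078)
r = 10 (r = -9 + 19 = 10)
x(P) = -4 (x(P) = 1*(-4) = -4)
(x(w(r)) + 124535) + M = (-4 + 124535) + 5423/3373 = 124531 + 5423/3373 = 420048486/3373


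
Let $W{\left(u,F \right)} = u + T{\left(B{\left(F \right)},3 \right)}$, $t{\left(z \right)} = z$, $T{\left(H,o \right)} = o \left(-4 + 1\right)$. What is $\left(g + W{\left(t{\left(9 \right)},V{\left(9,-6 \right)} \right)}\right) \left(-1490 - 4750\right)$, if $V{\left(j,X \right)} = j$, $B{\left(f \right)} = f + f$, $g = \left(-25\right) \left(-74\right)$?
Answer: $-11544000$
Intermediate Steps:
$g = 1850$
$B{\left(f \right)} = 2 f$
$T{\left(H,o \right)} = - 3 o$ ($T{\left(H,o \right)} = o \left(-3\right) = - 3 o$)
$W{\left(u,F \right)} = -9 + u$ ($W{\left(u,F \right)} = u - 9 = -9 + u$)
$\left(g + W{\left(t{\left(9 \right)},V{\left(9,-6 \right)} \right)}\right) \left(-1490 - 4750\right) = \left(1850 + \left(-9 + 9\right)\right) \left(-1490 - 4750\right) = \left(1850 + 0\right) \left(-6240\right) = 1850 \left(-6240\right) = -11544000$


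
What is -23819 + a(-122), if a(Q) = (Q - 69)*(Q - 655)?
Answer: 124588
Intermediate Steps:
a(Q) = (-655 + Q)*(-69 + Q) (a(Q) = (-69 + Q)*(-655 + Q) = (-655 + Q)*(-69 + Q))
-23819 + a(-122) = -23819 + (45195 + (-122)² - 724*(-122)) = -23819 + (45195 + 14884 + 88328) = -23819 + 148407 = 124588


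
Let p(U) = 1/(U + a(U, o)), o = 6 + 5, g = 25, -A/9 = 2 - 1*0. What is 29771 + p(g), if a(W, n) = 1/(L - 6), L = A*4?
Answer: 58023757/1949 ≈ 29771.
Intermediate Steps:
A = -18 (A = -9*(2 - 1*0) = -9*(2 + 0) = -9*2 = -18)
L = -72 (L = -18*4 = -72)
o = 11
a(W, n) = -1/78 (a(W, n) = 1/(-72 - 6) = 1/(-78) = -1/78)
p(U) = 1/(-1/78 + U) (p(U) = 1/(U - 1/78) = 1/(-1/78 + U))
29771 + p(g) = 29771 + 78/(-1 + 78*25) = 29771 + 78/(-1 + 1950) = 29771 + 78/1949 = 58023757/1949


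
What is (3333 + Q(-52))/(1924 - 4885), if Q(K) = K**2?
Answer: -6037/2961 ≈ -2.0388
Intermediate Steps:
(3333 + Q(-52))/(1924 - 4885) = (3333 + (-52)**2)/(1924 - 4885) = (3333 + 2704)/(-2961) = 6037*(-1/2961) = -6037/2961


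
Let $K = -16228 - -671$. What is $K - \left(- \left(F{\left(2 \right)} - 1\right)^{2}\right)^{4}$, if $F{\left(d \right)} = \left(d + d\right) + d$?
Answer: $-406182$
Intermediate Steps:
$F{\left(d \right)} = 3 d$ ($F{\left(d \right)} = 2 d + d = 3 d$)
$K = -15557$ ($K = -16228 + 671 = -15557$)
$K - \left(- \left(F{\left(2 \right)} - 1\right)^{2}\right)^{4} = -15557 - \left(- \left(3 \cdot 2 - 1\right)^{2}\right)^{4} = -15557 - \left(- \left(6 - 1\right)^{2}\right)^{4} = -15557 - \left(- 5^{2}\right)^{4} = -15557 - \left(\left(-1\right) 25\right)^{4} = -15557 - \left(-25\right)^{4} = -15557 - 390625 = -406182$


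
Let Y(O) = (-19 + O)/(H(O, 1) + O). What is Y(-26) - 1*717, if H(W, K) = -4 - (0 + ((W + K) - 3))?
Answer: -1389/2 ≈ -694.50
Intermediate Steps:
H(W, K) = -1 - K - W (H(W, K) = -4 - (0 + ((K + W) - 3)) = -4 - (0 + (-3 + K + W)) = -4 - (-3 + K + W) = -4 + (3 - K - W) = -1 - K - W)
Y(O) = 19/2 - O/2 (Y(O) = (-19 + O)/((-1 - 1*1 - O) + O) = (-19 + O)/((-1 - 1 - O) + O) = (-19 + O)/((-2 - O) + O) = (-19 + O)/(-2) = (-19 + O)*(-1/2) = 19/2 - O/2)
Y(-26) - 1*717 = (19/2 - 1/2*(-26)) - 1*717 = (19/2 + 13) - 717 = 45/2 - 717 = -1389/2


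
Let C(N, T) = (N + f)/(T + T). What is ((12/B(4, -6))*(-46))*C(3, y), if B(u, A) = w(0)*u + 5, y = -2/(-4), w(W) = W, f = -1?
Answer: -1104/5 ≈ -220.80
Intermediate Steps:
y = ½ (y = -2*(-¼) = ½ ≈ 0.50000)
C(N, T) = (-1 + N)/(2*T) (C(N, T) = (N - 1)/(T + T) = (-1 + N)/((2*T)) = (-1 + N)*(1/(2*T)) = (-1 + N)/(2*T))
B(u, A) = 5 (B(u, A) = 0*u + 5 = 0 + 5 = 5)
((12/B(4, -6))*(-46))*C(3, y) = ((12/5)*(-46))*((-1 + 3)/(2*(½))) = ((12*(⅕))*(-46))*((½)*2*2) = ((12/5)*(-46))*2 = -552/5*2 = -1104/5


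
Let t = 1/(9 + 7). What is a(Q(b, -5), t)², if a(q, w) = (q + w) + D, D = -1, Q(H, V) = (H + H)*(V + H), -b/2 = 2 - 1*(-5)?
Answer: 72199009/256 ≈ 2.8203e+5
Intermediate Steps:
b = -14 (b = -2*(2 - 1*(-5)) = -2*(2 + 5) = -2*7 = -14)
Q(H, V) = 2*H*(H + V) (Q(H, V) = (2*H)*(H + V) = 2*H*(H + V))
t = 1/16 ≈ 0.062500
a(q, w) = -1 + q + w (a(q, w) = (q + w) - 1 = -1 + q + w)
a(Q(b, -5), t)² = (-1 + 2*(-14)*(-14 - 5) + 1/16)² = (-1 + 2*(-14)*(-19) + 1/16)² = (-1 + 532 + 1/16)² = (8497/16)² = 72199009/256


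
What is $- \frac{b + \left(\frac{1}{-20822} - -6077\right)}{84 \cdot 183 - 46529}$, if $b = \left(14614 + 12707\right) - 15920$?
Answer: $\frac{363926915}{648751054} \approx 0.56097$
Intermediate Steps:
$b = 11401$ ($b = 27321 - 15920 = 11401$)
$- \frac{b + \left(\frac{1}{-20822} - -6077\right)}{84 \cdot 183 - 46529} = - \frac{11401 + \left(\frac{1}{-20822} - -6077\right)}{84 \cdot 183 - 46529} = - \frac{11401 + \left(- \frac{1}{20822} + 6077\right)}{15372 - 46529} = - \frac{11401 + \frac{126535293}{20822}}{-31157} = - \frac{363926915 \left(-1\right)}{20822 \cdot 31157} = \left(-1\right) \left(- \frac{363926915}{648751054}\right) = \frac{363926915}{648751054}$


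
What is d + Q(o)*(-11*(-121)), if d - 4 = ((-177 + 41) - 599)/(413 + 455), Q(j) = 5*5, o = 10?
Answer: 4126491/124 ≈ 33278.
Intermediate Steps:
Q(j) = 25
d = 391/124 (d = 4 + ((-177 + 41) - 599)/(413 + 455) = 4 + (-136 - 599)/868 = 4 - 735*1/868 = 4 - 105/124 = 391/124 ≈ 3.1532)
d + Q(o)*(-11*(-121)) = 391/124 + 25*(-11*(-121)) = 391/124 + 25*1331 = 391/124 + 33275 = 4126491/124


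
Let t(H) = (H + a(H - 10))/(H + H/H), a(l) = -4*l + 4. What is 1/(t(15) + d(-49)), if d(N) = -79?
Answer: -16/1265 ≈ -0.012648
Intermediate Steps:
a(l) = 4 - 4*l
t(H) = (44 - 3*H)/(1 + H) (t(H) = (H + (4 - 4*(H - 10)))/(H + H/H) = (H + (4 - 4*(-10 + H)))/(H + 1) = (H + (4 + (40 - 4*H)))/(1 + H) = (H + (44 - 4*H))/(1 + H) = (44 - 3*H)/(1 + H))
1/(t(15) + d(-49)) = 1/((44 - 3*15)/(1 + 15) - 79) = 1/((44 - 45)/16 - 79) = 1/((1/16)*(-1) - 79) = 1/(-1/16 - 79) = 1/(-1265/16) = -16/1265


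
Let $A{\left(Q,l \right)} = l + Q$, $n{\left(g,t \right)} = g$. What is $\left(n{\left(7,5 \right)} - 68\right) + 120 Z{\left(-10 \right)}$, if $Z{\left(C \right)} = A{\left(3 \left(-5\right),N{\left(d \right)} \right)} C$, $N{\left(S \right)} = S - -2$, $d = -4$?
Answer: $20339$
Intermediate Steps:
$N{\left(S \right)} = 2 + S$ ($N{\left(S \right)} = S + 2 = 2 + S$)
$A{\left(Q,l \right)} = Q + l$
$Z{\left(C \right)} = - 17 C$ ($Z{\left(C \right)} = \left(3 \left(-5\right) + \left(2 - 4\right)\right) C = \left(-15 - 2\right) C = - 17 C$)
$\left(n{\left(7,5 \right)} - 68\right) + 120 Z{\left(-10 \right)} = \left(7 - 68\right) + 120 \left(\left(-17\right) \left(-10\right)\right) = \left(7 - 68\right) + 120 \cdot 170 = -61 + 20400 = 20339$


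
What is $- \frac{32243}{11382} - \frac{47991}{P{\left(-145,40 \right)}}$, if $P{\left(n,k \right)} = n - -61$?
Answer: $\frac{1848725}{3252} \approx 568.49$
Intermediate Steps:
$P{\left(n,k \right)} = 61 + n$ ($P{\left(n,k \right)} = n + 61 = 61 + n$)
$- \frac{32243}{11382} - \frac{47991}{P{\left(-145,40 \right)}} = - \frac{32243}{11382} - \frac{47991}{61 - 145} = \left(-32243\right) \frac{1}{11382} - \frac{47991}{-84} = - \frac{32243}{11382} - - \frac{15997}{28} = - \frac{32243}{11382} + \frac{15997}{28} = \frac{1848725}{3252}$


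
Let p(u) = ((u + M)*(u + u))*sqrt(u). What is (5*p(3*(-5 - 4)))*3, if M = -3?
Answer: 72900*I*sqrt(3) ≈ 1.2627e+5*I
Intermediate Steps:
p(u) = 2*u**(3/2)*(-3 + u) (p(u) = ((u - 3)*(u + u))*sqrt(u) = ((-3 + u)*(2*u))*sqrt(u) = (2*u*(-3 + u))*sqrt(u) = 2*u**(3/2)*(-3 + u))
(5*p(3*(-5 - 4)))*3 = (5*(2*(3*(-5 - 4))**(3/2)*(-3 + 3*(-5 - 4))))*3 = (5*(2*(3*(-9))**(3/2)*(-3 + 3*(-9))))*3 = (5*(2*(-27)**(3/2)*(-3 - 27)))*3 = (5*(2*(-81*I*sqrt(3))*(-30)))*3 = (5*(4860*I*sqrt(3)))*3 = (24300*I*sqrt(3))*3 = 72900*I*sqrt(3)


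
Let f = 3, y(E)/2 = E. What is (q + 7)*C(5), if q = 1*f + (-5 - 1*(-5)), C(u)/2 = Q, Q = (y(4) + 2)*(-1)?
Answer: -200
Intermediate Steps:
y(E) = 2*E
Q = -10 (Q = (2*4 + 2)*(-1) = (8 + 2)*(-1) = 10*(-1) = -10)
C(u) = -20 (C(u) = 2*(-10) = -20)
q = 3 (q = 1*3 + (-5 - 1*(-5)) = 3 + (-5 + 5) = 3 + 0 = 3)
(q + 7)*C(5) = (3 + 7)*(-20) = 10*(-20) = -200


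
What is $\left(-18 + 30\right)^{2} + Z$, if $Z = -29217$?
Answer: $-29073$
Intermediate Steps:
$\left(-18 + 30\right)^{2} + Z = \left(-18 + 30\right)^{2} - 29217 = 12^{2} - 29217 = 144 - 29217 = -29073$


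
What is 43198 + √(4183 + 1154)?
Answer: 43198 + 3*√593 ≈ 43271.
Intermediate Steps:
43198 + √(4183 + 1154) = 43198 + √5337 = 43198 + 3*√593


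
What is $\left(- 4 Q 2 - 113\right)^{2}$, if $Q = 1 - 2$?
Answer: $11025$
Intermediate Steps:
$Q = -1$
$\left(- 4 Q 2 - 113\right)^{2} = \left(\left(-4\right) \left(-1\right) 2 - 113\right)^{2} = \left(4 \cdot 2 - 113\right)^{2} = \left(8 - 113\right)^{2} = \left(-105\right)^{2} = 11025$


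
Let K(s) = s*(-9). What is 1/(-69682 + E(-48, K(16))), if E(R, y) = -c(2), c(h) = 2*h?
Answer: -1/69686 ≈ -1.4350e-5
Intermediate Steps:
K(s) = -9*s
E(R, y) = -4 (E(R, y) = -2*2 = -1*4 = -4)
1/(-69682 + E(-48, K(16))) = 1/(-69682 - 4) = 1/(-69686) = -1/69686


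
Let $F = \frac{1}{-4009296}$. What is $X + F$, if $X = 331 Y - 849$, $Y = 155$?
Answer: $\frac{202293038975}{4009296} \approx 50456.0$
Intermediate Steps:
$F = - \frac{1}{4009296} \approx -2.4942 \cdot 10^{-7}$
$X = 50456$ ($X = 331 \cdot 155 - 849 = 51305 - 849 = 50456$)
$X + F = 50456 - \frac{1}{4009296} = \frac{202293038975}{4009296}$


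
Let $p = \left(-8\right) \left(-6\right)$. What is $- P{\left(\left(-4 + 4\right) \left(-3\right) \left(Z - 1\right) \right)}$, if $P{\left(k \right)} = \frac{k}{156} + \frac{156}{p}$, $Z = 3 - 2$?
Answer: $- \frac{13}{4} \approx -3.25$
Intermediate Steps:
$p = 48$
$Z = 1$
$P{\left(k \right)} = \frac{13}{4} + \frac{k}{156}$ ($P{\left(k \right)} = \frac{k}{156} + \frac{156}{48} = k \frac{1}{156} + 156 \cdot \frac{1}{48} = \frac{k}{156} + \frac{13}{4} = \frac{13}{4} + \frac{k}{156}$)
$- P{\left(\left(-4 + 4\right) \left(-3\right) \left(Z - 1\right) \right)} = - (\frac{13}{4} + \frac{\left(-4 + 4\right) \left(-3\right) \left(1 - 1\right)}{156}) = - (\frac{13}{4} + \frac{0 \left(-3\right) 0}{156}) = - (\frac{13}{4} + \frac{0 \cdot 0}{156}) = - (\frac{13}{4} + \frac{1}{156} \cdot 0) = - (\frac{13}{4} + 0) = \left(-1\right) \frac{13}{4} = - \frac{13}{4}$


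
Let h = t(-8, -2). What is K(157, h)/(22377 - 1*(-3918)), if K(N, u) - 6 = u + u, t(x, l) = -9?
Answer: -4/8765 ≈ -0.00045636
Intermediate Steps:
h = -9
K(N, u) = 6 + 2*u (K(N, u) = 6 + (u + u) = 6 + 2*u)
K(157, h)/(22377 - 1*(-3918)) = (6 + 2*(-9))/(22377 - 1*(-3918)) = (6 - 18)/(22377 + 3918) = -12/26295 = -12*1/26295 = -4/8765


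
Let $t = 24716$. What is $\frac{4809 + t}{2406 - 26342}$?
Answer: $- \frac{29525}{23936} \approx -1.2335$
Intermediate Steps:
$\frac{4809 + t}{2406 - 26342} = \frac{4809 + 24716}{2406 - 26342} = \frac{29525}{-23936} = 29525 \left(- \frac{1}{23936}\right) = - \frac{29525}{23936}$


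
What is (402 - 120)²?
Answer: 79524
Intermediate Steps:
(402 - 120)² = 282² = 79524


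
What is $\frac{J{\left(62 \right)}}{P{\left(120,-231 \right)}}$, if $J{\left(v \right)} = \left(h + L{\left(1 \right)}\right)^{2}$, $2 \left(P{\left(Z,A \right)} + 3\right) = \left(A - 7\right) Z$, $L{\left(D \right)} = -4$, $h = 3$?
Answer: $- \frac{1}{14283} \approx -7.0013 \cdot 10^{-5}$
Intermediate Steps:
$P{\left(Z,A \right)} = -3 + \frac{Z \left(-7 + A\right)}{2}$ ($P{\left(Z,A \right)} = -3 + \frac{\left(A - 7\right) Z}{2} = -3 + \frac{\left(-7 + A\right) Z}{2} = -3 + \frac{Z \left(-7 + A\right)}{2}$)
$J{\left(v \right)} = 1$ ($J{\left(v \right)} = \left(3 - 4\right)^{2} = \left(-1\right)^{2} = 1$)
$\frac{J{\left(62 \right)}}{P{\left(120,-231 \right)}} = 1 \frac{1}{-3 - 420 + \frac{1}{2} \left(-231\right) 120} = 1 \frac{1}{-3 - 420 - 13860} = 1 \frac{1}{-14283} = 1 \left(- \frac{1}{14283}\right) = - \frac{1}{14283}$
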